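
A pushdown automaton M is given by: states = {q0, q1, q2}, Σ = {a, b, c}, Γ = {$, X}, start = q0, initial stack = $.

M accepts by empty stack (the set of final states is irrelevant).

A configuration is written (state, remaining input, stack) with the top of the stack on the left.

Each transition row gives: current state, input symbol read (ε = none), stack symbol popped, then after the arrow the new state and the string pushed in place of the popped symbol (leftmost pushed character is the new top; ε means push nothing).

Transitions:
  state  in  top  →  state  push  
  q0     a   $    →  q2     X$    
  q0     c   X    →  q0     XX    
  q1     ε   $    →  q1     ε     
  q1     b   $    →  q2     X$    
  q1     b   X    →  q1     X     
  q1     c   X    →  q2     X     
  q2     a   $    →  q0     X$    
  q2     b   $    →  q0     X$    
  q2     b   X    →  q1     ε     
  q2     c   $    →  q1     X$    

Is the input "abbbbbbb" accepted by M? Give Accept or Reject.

One accepting computation: (q0, abbbbbbb, $) ⊢ (q2, bbbbbbb, X$) ⊢ (q1, bbbbbb, $) ⊢ (q2, bbbbb, X$) ⊢ (q1, bbbb, $) ⊢ (q2, bbb, X$) ⊢ (q1, bb, $) ⊢ (q2, b, X$) ⊢ (q1, ε, $) ⊢ (q1, ε, ε)
All input consumed and the stack is empty.

Accept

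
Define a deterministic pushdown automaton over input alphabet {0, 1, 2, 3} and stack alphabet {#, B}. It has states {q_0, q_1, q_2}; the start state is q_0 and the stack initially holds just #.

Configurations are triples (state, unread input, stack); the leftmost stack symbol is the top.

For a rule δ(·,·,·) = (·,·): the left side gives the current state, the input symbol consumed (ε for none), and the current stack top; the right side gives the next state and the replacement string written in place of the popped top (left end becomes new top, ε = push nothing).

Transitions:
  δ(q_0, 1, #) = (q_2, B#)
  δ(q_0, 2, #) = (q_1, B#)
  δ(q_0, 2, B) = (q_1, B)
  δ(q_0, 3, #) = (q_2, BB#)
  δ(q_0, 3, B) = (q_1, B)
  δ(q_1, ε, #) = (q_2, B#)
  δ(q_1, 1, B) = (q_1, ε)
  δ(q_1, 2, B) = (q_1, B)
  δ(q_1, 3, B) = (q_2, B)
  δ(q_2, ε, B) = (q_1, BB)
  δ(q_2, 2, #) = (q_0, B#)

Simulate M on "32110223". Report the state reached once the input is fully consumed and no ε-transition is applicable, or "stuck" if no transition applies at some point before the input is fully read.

(q_0, 32110223, #)
  read 3, top #: go to q_2, push BB# → (q_2, 2110223, BB#)
  ε-move, top B: go to q_1, push BB → (q_1, 2110223, BBB#)
  read 2, top B: go to q_1, push B → (q_1, 110223, BBB#)
  read 1, top B: go to q_1, push ε → (q_1, 10223, BB#)
  read 1, top B: go to q_1, push ε → (q_1, 0223, B#)
No transition for (q_1, 0, top B); M blocks with input 0223 remaining.

stuck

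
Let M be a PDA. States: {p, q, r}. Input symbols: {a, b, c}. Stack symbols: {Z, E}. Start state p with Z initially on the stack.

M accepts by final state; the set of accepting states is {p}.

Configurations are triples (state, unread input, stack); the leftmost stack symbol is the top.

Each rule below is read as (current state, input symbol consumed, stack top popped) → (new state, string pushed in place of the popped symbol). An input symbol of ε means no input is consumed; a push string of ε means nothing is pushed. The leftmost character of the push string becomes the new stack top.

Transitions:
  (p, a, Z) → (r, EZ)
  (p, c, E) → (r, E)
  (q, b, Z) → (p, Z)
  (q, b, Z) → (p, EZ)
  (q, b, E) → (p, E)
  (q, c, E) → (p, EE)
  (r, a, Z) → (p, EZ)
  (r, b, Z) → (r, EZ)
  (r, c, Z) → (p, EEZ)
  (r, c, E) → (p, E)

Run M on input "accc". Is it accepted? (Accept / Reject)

One accepting computation: (p, accc, Z) ⊢ (r, ccc, EZ) ⊢ (p, cc, EZ) ⊢ (r, c, EZ) ⊢ (p, ε, EZ)
All input consumed and state p ∈ F.

Accept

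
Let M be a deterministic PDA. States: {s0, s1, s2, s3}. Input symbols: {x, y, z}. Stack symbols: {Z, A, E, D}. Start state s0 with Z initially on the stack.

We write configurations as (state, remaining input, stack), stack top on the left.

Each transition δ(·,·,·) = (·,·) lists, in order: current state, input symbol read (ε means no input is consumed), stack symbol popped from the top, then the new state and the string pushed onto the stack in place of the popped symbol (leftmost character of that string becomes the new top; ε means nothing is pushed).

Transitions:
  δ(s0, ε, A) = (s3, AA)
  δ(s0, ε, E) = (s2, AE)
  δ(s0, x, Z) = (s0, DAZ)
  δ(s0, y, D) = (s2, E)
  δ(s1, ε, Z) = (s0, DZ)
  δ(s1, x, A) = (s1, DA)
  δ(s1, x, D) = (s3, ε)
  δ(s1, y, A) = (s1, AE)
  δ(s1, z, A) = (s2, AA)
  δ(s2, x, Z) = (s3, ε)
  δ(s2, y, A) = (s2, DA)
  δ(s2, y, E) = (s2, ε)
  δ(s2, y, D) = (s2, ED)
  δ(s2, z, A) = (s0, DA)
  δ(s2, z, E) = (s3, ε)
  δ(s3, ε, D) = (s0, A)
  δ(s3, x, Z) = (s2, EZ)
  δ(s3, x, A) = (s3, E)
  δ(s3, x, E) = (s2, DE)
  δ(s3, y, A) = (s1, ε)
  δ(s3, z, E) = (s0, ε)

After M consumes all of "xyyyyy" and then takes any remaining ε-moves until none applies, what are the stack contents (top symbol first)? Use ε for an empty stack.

DAZ

(s0, xyyyyy, Z)
  read x, top Z: go to s0, push DAZ → (s0, yyyyy, DAZ)
  read y, top D: go to s2, push E → (s2, yyyy, EAZ)
  read y, top E: go to s2, push ε → (s2, yyy, AZ)
  read y, top A: go to s2, push DA → (s2, yy, DAZ)
  read y, top D: go to s2, push ED → (s2, y, EDAZ)
  read y, top E: go to s2, push ε → (s2, ε, DAZ)
All input consumed in state s2 with stack DAZ.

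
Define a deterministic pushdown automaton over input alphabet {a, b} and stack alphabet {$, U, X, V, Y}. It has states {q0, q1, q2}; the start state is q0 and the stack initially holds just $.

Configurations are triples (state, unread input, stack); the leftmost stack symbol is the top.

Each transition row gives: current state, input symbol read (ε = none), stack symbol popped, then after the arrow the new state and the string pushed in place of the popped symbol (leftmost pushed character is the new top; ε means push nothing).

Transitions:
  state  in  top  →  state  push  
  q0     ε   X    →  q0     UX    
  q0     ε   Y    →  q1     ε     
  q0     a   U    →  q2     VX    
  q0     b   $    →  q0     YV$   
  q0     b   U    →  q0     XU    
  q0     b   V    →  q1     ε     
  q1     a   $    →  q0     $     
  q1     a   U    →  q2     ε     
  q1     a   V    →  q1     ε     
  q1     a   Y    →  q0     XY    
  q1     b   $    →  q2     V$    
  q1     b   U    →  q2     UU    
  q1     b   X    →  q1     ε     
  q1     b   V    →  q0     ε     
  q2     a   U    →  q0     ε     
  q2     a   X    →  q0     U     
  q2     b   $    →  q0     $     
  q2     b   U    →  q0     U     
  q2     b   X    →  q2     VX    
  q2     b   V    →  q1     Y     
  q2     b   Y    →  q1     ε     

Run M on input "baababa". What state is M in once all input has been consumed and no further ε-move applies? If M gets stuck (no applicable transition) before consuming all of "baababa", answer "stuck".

stuck

(q0, baababa, $)
  read b, top $: go to q0, push YV$ → (q0, aababa, YV$)
  ε-move, top Y: go to q1, push ε → (q1, aababa, V$)
  read a, top V: go to q1, push ε → (q1, ababa, $)
  read a, top $: go to q0, push $ → (q0, baba, $)
  read b, top $: go to q0, push YV$ → (q0, aba, YV$)
  ε-move, top Y: go to q1, push ε → (q1, aba, V$)
  read a, top V: go to q1, push ε → (q1, ba, $)
  read b, top $: go to q2, push V$ → (q2, a, V$)
No transition for (q2, a, top V); M blocks with input a remaining.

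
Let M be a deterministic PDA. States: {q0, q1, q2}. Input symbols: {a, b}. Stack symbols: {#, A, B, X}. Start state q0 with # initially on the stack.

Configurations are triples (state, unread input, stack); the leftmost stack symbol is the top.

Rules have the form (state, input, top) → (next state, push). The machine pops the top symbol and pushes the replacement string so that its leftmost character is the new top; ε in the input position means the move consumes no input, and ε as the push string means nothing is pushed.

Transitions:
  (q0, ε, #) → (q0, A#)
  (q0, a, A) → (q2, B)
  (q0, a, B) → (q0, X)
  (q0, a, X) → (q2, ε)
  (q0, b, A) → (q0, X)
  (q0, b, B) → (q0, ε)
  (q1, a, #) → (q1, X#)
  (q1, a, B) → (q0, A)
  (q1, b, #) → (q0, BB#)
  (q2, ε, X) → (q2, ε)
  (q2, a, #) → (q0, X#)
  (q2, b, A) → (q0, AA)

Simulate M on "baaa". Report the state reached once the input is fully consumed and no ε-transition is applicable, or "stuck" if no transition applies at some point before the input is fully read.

(q0, baaa, #)
  ε-move, top #: go to q0, push A# → (q0, baaa, A#)
  read b, top A: go to q0, push X → (q0, aaa, X#)
  read a, top X: go to q2, push ε → (q2, aa, #)
  read a, top #: go to q0, push X# → (q0, a, X#)
  read a, top X: go to q2, push ε → (q2, ε, #)
All input consumed; M is in state q2.

q2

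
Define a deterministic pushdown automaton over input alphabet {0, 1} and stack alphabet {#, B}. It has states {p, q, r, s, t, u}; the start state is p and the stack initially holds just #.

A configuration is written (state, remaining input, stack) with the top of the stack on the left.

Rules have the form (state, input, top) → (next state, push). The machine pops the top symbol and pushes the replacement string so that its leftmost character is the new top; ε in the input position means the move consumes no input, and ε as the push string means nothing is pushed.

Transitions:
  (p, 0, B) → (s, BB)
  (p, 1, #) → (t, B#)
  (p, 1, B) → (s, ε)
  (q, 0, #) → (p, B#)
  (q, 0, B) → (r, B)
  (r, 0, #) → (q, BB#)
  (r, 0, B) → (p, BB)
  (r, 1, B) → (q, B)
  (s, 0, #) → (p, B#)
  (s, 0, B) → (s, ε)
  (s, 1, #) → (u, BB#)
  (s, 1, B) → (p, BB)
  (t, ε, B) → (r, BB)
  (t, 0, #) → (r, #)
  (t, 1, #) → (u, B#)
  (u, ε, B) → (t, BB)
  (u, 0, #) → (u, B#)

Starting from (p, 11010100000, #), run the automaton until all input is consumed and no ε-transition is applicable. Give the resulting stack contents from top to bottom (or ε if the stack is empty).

(p, 11010100000, #)
  read 1, top #: go to t, push B# → (t, 1010100000, B#)
  ε-move, top B: go to r, push BB → (r, 1010100000, BB#)
  read 1, top B: go to q, push B → (q, 010100000, BB#)
  read 0, top B: go to r, push B → (r, 10100000, BB#)
  read 1, top B: go to q, push B → (q, 0100000, BB#)
  read 0, top B: go to r, push B → (r, 100000, BB#)
  read 1, top B: go to q, push B → (q, 00000, BB#)
  read 0, top B: go to r, push B → (r, 0000, BB#)
  read 0, top B: go to p, push BB → (p, 000, BBB#)
  read 0, top B: go to s, push BB → (s, 00, BBBB#)
  read 0, top B: go to s, push ε → (s, 0, BBB#)
  read 0, top B: go to s, push ε → (s, ε, BB#)
All input consumed in state s with stack BB#.

BB#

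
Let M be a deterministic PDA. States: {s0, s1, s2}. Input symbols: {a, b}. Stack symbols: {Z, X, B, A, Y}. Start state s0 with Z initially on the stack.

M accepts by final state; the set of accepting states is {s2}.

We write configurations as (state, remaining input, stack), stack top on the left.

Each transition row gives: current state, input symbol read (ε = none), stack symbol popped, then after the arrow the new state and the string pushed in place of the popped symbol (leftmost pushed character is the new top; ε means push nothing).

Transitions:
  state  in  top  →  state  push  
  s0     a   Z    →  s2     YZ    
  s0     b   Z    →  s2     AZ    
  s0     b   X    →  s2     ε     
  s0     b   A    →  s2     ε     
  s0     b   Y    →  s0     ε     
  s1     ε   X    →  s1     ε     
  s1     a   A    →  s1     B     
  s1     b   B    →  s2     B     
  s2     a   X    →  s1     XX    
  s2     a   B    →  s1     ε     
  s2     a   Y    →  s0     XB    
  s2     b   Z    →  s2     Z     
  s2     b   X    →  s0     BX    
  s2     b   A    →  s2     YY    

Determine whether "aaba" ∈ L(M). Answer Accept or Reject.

Reject

(s0, aaba, Z)
  read a, top Z: go to s2, push YZ → (s2, aba, YZ)
  read a, top Y: go to s0, push XB → (s0, ba, XBZ)
  read b, top X: go to s2, push ε → (s2, a, BZ)
  read a, top B: go to s1, push ε → (s1, ε, Z)
All input consumed; state s1 ∉ F and no further ε-move applies.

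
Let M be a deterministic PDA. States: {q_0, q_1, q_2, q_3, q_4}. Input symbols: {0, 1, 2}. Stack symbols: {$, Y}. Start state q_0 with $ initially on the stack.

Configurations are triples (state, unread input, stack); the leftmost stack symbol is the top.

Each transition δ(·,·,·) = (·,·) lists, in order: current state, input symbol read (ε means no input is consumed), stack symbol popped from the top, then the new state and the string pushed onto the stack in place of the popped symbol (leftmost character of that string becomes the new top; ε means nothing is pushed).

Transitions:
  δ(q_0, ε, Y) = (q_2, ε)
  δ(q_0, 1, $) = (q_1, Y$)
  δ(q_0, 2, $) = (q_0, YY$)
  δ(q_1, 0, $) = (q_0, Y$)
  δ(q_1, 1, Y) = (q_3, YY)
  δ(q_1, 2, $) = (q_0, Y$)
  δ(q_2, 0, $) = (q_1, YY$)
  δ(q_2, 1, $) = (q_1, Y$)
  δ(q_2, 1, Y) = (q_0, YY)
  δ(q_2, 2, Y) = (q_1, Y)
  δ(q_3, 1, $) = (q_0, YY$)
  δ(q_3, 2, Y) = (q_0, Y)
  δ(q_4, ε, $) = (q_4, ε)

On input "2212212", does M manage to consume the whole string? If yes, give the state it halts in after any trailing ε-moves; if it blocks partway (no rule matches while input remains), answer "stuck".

(q_0, 2212212, $)
  read 2, top $: go to q_0, push YY$ → (q_0, 212212, YY$)
  ε-move, top Y: go to q_2, push ε → (q_2, 212212, Y$)
  read 2, top Y: go to q_1, push Y → (q_1, 12212, Y$)
  read 1, top Y: go to q_3, push YY → (q_3, 2212, YY$)
  read 2, top Y: go to q_0, push Y → (q_0, 212, YY$)
  ε-move, top Y: go to q_2, push ε → (q_2, 212, Y$)
  read 2, top Y: go to q_1, push Y → (q_1, 12, Y$)
  read 1, top Y: go to q_3, push YY → (q_3, 2, YY$)
  read 2, top Y: go to q_0, push Y → (q_0, ε, YY$)
  ε-move, top Y: go to q_2, push ε → (q_2, ε, Y$)
All input consumed; M is in state q_2.

q_2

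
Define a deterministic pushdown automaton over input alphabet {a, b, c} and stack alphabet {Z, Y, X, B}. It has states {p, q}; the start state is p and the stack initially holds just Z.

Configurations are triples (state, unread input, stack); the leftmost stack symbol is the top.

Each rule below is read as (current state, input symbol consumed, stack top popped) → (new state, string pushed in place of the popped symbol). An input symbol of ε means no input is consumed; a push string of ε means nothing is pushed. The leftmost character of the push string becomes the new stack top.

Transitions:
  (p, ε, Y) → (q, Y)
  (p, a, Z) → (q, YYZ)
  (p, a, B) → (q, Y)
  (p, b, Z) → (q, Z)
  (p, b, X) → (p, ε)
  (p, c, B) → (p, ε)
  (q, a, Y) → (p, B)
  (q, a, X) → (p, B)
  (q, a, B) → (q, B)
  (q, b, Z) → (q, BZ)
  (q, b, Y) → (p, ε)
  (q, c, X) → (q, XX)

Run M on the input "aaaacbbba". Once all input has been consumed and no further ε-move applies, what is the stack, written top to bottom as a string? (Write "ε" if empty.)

BZ

(p, aaaacbbba, Z)
  read a, top Z: go to q, push YYZ → (q, aaacbbba, YYZ)
  read a, top Y: go to p, push B → (p, aacbbba, BYZ)
  read a, top B: go to q, push Y → (q, acbbba, YYZ)
  read a, top Y: go to p, push B → (p, cbbba, BYZ)
  read c, top B: go to p, push ε → (p, bbba, YZ)
  ε-move, top Y: go to q, push Y → (q, bbba, YZ)
  read b, top Y: go to p, push ε → (p, bba, Z)
  read b, top Z: go to q, push Z → (q, ba, Z)
  read b, top Z: go to q, push BZ → (q, a, BZ)
  read a, top B: go to q, push B → (q, ε, BZ)
All input consumed in state q with stack BZ.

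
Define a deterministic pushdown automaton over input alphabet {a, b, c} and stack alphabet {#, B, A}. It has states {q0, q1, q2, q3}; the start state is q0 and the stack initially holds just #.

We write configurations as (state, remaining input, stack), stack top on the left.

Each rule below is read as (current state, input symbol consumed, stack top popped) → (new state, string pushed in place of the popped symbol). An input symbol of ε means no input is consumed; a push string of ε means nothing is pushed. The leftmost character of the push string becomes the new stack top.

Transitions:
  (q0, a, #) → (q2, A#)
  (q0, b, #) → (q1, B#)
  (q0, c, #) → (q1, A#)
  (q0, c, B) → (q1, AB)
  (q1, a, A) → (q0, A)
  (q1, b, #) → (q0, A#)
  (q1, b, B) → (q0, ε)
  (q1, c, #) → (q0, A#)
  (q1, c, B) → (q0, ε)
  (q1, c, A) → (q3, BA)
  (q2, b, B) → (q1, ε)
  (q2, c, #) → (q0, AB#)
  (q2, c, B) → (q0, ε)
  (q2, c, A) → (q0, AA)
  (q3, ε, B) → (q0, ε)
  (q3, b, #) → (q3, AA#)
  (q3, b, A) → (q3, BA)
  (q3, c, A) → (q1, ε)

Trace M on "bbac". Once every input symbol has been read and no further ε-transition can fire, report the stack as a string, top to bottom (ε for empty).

AA#

(q0, bbac, #) ⊢ (q1, bac, B#) ⊢ (q0, ac, #) ⊢ (q2, c, A#) ⊢ (q0, ε, AA#)
All input consumed in state q0 with stack AA#.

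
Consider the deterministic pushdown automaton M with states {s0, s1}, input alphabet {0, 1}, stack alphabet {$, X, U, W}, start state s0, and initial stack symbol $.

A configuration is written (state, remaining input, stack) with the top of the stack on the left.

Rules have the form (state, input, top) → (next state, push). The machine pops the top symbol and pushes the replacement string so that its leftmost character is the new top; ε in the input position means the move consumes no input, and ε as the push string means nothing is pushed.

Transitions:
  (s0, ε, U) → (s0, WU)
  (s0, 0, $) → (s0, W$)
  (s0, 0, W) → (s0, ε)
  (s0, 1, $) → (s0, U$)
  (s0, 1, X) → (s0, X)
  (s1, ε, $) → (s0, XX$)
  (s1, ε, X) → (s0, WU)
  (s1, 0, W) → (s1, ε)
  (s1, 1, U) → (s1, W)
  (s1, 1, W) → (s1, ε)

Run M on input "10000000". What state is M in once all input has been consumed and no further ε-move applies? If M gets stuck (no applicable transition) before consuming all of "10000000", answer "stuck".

(s0, 10000000, $)
  read 1, top $: go to s0, push U$ → (s0, 0000000, U$)
  ε-move, top U: go to s0, push WU → (s0, 0000000, WU$)
  read 0, top W: go to s0, push ε → (s0, 000000, U$)
  ε-move, top U: go to s0, push WU → (s0, 000000, WU$)
  read 0, top W: go to s0, push ε → (s0, 00000, U$)
  ε-move, top U: go to s0, push WU → (s0, 00000, WU$)
  read 0, top W: go to s0, push ε → (s0, 0000, U$)
  ε-move, top U: go to s0, push WU → (s0, 0000, WU$)
  read 0, top W: go to s0, push ε → (s0, 000, U$)
  ε-move, top U: go to s0, push WU → (s0, 000, WU$)
  read 0, top W: go to s0, push ε → (s0, 00, U$)
  ε-move, top U: go to s0, push WU → (s0, 00, WU$)
  read 0, top W: go to s0, push ε → (s0, 0, U$)
  ε-move, top U: go to s0, push WU → (s0, 0, WU$)
  read 0, top W: go to s0, push ε → (s0, ε, U$)
  ε-move, top U: go to s0, push WU → (s0, ε, WU$)
All input consumed; M is in state s0.

s0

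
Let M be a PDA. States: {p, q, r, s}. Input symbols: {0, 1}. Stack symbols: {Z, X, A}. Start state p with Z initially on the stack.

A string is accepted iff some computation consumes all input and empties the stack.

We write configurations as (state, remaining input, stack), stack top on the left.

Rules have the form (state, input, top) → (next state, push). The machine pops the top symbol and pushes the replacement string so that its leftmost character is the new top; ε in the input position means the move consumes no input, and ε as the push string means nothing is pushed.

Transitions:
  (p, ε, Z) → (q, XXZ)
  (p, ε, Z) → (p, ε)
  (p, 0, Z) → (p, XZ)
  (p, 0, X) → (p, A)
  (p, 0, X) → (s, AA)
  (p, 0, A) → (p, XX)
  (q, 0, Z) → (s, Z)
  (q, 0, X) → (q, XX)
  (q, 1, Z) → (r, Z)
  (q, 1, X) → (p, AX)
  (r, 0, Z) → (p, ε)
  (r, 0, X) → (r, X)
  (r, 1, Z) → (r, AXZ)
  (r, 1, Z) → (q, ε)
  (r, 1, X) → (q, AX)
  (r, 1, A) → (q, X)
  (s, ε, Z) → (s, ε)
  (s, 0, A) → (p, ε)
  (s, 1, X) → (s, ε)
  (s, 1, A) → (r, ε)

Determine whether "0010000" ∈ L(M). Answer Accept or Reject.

No computation consumes all input and empties the stack.

Reject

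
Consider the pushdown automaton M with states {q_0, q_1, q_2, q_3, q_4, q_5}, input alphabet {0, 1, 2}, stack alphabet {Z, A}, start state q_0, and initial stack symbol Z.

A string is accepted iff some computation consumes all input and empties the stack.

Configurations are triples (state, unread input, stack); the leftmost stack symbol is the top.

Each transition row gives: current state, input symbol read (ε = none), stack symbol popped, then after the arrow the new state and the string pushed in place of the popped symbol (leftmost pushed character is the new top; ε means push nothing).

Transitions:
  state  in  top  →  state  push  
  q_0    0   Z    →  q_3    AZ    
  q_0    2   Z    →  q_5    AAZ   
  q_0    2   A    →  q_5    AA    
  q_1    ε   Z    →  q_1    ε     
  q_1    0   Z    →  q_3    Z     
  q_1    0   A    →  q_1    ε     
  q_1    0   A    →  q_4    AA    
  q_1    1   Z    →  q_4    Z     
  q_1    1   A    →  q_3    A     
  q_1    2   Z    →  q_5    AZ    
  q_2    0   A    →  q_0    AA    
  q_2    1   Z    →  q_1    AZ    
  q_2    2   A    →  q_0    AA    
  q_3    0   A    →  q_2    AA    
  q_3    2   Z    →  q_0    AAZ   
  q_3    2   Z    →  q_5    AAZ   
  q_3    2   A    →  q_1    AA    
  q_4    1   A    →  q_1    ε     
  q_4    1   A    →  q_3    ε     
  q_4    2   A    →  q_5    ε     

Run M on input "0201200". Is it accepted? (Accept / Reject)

Accept

One accepting computation: (q_0, 0201200, Z) ⊢ (q_3, 201200, AZ) ⊢ (q_1, 01200, AAZ) ⊢ (q_1, 1200, AZ) ⊢ (q_3, 200, AZ) ⊢ (q_1, 00, AAZ) ⊢ (q_1, 0, AZ) ⊢ (q_1, ε, Z) ⊢ (q_1, ε, ε)
All input consumed and the stack is empty.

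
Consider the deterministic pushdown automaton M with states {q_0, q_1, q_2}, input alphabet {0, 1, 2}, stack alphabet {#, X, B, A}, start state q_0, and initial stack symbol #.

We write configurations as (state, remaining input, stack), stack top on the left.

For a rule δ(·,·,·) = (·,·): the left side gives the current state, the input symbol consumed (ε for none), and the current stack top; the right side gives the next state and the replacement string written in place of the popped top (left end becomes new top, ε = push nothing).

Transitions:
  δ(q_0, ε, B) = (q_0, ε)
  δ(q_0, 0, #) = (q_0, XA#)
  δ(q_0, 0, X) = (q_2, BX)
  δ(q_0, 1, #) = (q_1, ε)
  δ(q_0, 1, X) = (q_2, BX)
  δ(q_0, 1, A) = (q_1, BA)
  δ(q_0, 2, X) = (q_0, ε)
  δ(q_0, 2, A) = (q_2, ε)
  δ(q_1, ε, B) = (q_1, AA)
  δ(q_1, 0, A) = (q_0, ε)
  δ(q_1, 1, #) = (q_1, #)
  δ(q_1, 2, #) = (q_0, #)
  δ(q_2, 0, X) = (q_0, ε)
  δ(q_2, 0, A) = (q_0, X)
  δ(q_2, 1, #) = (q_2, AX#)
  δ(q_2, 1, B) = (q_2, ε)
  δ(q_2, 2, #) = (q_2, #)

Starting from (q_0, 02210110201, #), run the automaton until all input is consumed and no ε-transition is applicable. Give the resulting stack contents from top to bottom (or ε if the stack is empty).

BXA#

(q_0, 02210110201, #)
  read 0, top #: go to q_0, push XA# → (q_0, 2210110201, XA#)
  read 2, top X: go to q_0, push ε → (q_0, 210110201, A#)
  read 2, top A: go to q_2, push ε → (q_2, 10110201, #)
  read 1, top #: go to q_2, push AX# → (q_2, 0110201, AX#)
  read 0, top A: go to q_0, push X → (q_0, 110201, XX#)
  read 1, top X: go to q_2, push BX → (q_2, 10201, BXX#)
  read 1, top B: go to q_2, push ε → (q_2, 0201, XX#)
  read 0, top X: go to q_0, push ε → (q_0, 201, X#)
  read 2, top X: go to q_0, push ε → (q_0, 01, #)
  read 0, top #: go to q_0, push XA# → (q_0, 1, XA#)
  read 1, top X: go to q_2, push BX → (q_2, ε, BXA#)
All input consumed in state q_2 with stack BXA#.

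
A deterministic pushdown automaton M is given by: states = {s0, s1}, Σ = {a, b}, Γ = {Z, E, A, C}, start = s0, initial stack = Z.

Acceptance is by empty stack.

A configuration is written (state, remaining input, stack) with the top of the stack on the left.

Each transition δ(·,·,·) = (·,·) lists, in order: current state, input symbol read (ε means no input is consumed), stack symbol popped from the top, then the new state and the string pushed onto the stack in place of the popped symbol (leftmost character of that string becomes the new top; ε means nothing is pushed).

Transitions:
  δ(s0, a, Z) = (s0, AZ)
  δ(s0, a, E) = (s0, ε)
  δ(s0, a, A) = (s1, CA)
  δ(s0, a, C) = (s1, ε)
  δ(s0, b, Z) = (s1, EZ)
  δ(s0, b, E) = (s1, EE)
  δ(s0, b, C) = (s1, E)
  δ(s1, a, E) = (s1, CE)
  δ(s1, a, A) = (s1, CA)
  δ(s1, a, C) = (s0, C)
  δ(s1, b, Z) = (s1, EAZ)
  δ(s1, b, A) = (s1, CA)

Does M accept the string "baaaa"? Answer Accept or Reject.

(s0, baaaa, Z)
  read b, top Z: go to s1, push EZ → (s1, aaaa, EZ)
  read a, top E: go to s1, push CE → (s1, aaa, CEZ)
  read a, top C: go to s0, push C → (s0, aa, CEZ)
  read a, top C: go to s1, push ε → (s1, a, EZ)
  read a, top E: go to s1, push CE → (s1, ε, CEZ)
All input consumed; stack is CEZ, not empty, and no further ε-move applies.

Reject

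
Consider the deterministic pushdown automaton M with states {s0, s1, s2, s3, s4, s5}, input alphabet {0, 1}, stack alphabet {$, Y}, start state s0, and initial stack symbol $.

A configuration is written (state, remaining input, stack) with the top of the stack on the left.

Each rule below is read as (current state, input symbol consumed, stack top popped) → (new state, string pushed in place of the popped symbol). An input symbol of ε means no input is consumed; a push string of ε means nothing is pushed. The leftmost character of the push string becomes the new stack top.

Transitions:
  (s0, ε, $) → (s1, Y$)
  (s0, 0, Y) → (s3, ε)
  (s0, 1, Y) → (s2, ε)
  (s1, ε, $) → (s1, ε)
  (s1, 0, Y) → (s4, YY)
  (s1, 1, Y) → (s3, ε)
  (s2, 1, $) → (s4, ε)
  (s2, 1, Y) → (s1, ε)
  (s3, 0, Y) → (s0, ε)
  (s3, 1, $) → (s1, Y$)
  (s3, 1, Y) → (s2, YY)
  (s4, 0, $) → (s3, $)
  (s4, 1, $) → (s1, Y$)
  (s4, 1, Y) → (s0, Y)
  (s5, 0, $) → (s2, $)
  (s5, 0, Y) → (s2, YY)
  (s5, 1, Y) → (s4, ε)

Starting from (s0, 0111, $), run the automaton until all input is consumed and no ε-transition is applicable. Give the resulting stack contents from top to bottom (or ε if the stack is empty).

ε

(s0, 0111, $)
  ε-move, top $: go to s1, push Y$ → (s1, 0111, Y$)
  read 0, top Y: go to s4, push YY → (s4, 111, YY$)
  read 1, top Y: go to s0, push Y → (s0, 11, YY$)
  read 1, top Y: go to s2, push ε → (s2, 1, Y$)
  read 1, top Y: go to s1, push ε → (s1, ε, $)
  ε-move, top $: go to s1, push ε → (s1, ε, ε)
All input consumed in state s1 with stack ε.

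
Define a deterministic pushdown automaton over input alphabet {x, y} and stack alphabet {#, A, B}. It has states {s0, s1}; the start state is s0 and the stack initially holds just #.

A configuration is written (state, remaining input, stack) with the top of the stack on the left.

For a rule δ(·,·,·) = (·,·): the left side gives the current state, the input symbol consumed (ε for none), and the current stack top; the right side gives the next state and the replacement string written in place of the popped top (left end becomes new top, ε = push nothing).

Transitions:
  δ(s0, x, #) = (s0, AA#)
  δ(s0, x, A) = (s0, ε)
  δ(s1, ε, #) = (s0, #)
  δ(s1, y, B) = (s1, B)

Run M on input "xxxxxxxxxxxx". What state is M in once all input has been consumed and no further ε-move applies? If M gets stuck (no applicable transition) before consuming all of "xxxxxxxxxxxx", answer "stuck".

s0

(s0, xxxxxxxxxxxx, #)
  read x, top #: go to s0, push AA# → (s0, xxxxxxxxxxx, AA#)
  read x, top A: go to s0, push ε → (s0, xxxxxxxxxx, A#)
  read x, top A: go to s0, push ε → (s0, xxxxxxxxx, #)
  read x, top #: go to s0, push AA# → (s0, xxxxxxxx, AA#)
  read x, top A: go to s0, push ε → (s0, xxxxxxx, A#)
  read x, top A: go to s0, push ε → (s0, xxxxxx, #)
  read x, top #: go to s0, push AA# → (s0, xxxxx, AA#)
  read x, top A: go to s0, push ε → (s0, xxxx, A#)
  read x, top A: go to s0, push ε → (s0, xxx, #)
  read x, top #: go to s0, push AA# → (s0, xx, AA#)
  read x, top A: go to s0, push ε → (s0, x, A#)
  read x, top A: go to s0, push ε → (s0, ε, #)
All input consumed; M is in state s0.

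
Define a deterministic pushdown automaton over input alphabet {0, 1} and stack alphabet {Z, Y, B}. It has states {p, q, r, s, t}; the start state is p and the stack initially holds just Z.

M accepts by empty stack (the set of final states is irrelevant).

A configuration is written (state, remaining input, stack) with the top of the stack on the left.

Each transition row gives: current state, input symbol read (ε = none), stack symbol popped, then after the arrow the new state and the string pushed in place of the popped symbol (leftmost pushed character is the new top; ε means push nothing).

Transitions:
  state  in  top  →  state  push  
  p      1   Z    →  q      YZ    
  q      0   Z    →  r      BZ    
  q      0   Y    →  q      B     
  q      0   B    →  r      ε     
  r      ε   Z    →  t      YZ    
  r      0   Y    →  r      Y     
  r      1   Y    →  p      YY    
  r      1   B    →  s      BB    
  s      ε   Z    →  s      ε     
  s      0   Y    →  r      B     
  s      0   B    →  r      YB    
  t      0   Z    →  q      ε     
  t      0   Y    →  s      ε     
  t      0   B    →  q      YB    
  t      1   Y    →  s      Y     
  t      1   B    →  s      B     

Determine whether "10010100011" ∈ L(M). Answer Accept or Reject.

Reject

(p, 10010100011, Z)
  read 1, top Z: go to q, push YZ → (q, 0010100011, YZ)
  read 0, top Y: go to q, push B → (q, 010100011, BZ)
  read 0, top B: go to r, push ε → (r, 10100011, Z)
  ε-move, top Z: go to t, push YZ → (t, 10100011, YZ)
  read 1, top Y: go to s, push Y → (s, 0100011, YZ)
  read 0, top Y: go to r, push B → (r, 100011, BZ)
  read 1, top B: go to s, push BB → (s, 00011, BBZ)
  read 0, top B: go to r, push YB → (r, 0011, YBBZ)
  read 0, top Y: go to r, push Y → (r, 011, YBBZ)
  read 0, top Y: go to r, push Y → (r, 11, YBBZ)
  read 1, top Y: go to p, push YY → (p, 1, YYBBZ)
No transition applies at (p, 1, YYBBZ); input not fully consumed.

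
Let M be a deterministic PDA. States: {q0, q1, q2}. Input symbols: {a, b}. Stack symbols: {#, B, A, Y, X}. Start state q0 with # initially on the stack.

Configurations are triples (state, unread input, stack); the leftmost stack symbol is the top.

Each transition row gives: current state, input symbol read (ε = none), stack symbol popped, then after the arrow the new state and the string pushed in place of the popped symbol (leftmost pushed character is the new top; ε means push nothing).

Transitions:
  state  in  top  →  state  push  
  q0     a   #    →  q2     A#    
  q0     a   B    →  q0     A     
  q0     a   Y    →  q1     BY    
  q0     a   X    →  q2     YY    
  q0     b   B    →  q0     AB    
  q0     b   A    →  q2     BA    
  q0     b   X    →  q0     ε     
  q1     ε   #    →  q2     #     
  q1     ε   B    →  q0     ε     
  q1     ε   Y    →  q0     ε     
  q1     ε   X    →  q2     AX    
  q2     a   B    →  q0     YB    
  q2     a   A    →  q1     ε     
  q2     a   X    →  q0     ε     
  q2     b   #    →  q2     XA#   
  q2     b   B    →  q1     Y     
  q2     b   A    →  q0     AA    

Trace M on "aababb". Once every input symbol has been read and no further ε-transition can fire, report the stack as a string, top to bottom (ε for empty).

A#

(q0, aababb, #)
  read a, top #: go to q2, push A# → (q2, ababb, A#)
  read a, top A: go to q1, push ε → (q1, babb, #)
  ε-move, top #: go to q2, push # → (q2, babb, #)
  read b, top #: go to q2, push XA# → (q2, abb, XA#)
  read a, top X: go to q0, push ε → (q0, bb, A#)
  read b, top A: go to q2, push BA → (q2, b, BA#)
  read b, top B: go to q1, push Y → (q1, ε, YA#)
  ε-move, top Y: go to q0, push ε → (q0, ε, A#)
All input consumed in state q0 with stack A#.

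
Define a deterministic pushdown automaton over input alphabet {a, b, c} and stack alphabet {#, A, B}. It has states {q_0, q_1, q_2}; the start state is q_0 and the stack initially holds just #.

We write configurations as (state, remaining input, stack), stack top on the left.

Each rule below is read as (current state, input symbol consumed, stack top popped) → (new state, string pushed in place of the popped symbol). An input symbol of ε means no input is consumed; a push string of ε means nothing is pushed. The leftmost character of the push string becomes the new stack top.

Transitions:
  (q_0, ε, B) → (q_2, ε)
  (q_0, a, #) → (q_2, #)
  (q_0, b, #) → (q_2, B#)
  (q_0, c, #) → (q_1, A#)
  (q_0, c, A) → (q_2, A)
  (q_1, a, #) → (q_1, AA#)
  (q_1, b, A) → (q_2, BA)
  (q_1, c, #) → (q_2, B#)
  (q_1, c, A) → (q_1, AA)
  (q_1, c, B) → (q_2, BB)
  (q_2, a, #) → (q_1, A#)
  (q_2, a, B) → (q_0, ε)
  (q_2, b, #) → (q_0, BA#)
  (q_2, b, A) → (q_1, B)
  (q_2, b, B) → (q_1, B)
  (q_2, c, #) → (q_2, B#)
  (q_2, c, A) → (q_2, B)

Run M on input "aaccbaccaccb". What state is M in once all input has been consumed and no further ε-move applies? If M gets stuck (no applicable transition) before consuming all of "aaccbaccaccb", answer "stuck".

q_1

(q_0, aaccbaccaccb, #)
  read a, top #: go to q_2, push # → (q_2, accbaccaccb, #)
  read a, top #: go to q_1, push A# → (q_1, ccbaccaccb, A#)
  read c, top A: go to q_1, push AA → (q_1, cbaccaccb, AA#)
  read c, top A: go to q_1, push AA → (q_1, baccaccb, AAA#)
  read b, top A: go to q_2, push BA → (q_2, accaccb, BAAA#)
  read a, top B: go to q_0, push ε → (q_0, ccaccb, AAA#)
  read c, top A: go to q_2, push A → (q_2, caccb, AAA#)
  read c, top A: go to q_2, push B → (q_2, accb, BAA#)
  read a, top B: go to q_0, push ε → (q_0, ccb, AA#)
  read c, top A: go to q_2, push A → (q_2, cb, AA#)
  read c, top A: go to q_2, push B → (q_2, b, BA#)
  read b, top B: go to q_1, push B → (q_1, ε, BA#)
All input consumed; M is in state q_1.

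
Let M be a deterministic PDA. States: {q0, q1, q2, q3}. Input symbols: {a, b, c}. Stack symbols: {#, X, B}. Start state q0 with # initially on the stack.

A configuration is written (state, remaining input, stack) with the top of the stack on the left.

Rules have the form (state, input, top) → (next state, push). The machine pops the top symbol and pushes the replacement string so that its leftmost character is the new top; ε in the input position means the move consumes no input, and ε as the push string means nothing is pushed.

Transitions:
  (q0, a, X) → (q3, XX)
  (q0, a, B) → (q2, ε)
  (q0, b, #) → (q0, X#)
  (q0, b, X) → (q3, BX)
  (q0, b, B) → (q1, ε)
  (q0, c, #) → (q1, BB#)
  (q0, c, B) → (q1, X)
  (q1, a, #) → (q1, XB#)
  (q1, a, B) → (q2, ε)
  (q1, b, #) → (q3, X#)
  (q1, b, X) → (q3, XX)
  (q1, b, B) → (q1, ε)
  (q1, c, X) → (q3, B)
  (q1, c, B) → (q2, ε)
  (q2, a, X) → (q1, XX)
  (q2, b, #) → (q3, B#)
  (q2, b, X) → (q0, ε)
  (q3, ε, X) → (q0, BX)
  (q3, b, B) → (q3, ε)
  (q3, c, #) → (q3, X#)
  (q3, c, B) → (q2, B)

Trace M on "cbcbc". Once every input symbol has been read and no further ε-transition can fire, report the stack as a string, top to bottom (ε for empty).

(q0, cbcbc, #) ⊢ (q1, bcbc, BB#) ⊢ (q1, cbc, B#) ⊢ (q2, bc, #) ⊢ (q3, c, B#) ⊢ (q2, ε, B#)
All input consumed in state q2 with stack B#.

B#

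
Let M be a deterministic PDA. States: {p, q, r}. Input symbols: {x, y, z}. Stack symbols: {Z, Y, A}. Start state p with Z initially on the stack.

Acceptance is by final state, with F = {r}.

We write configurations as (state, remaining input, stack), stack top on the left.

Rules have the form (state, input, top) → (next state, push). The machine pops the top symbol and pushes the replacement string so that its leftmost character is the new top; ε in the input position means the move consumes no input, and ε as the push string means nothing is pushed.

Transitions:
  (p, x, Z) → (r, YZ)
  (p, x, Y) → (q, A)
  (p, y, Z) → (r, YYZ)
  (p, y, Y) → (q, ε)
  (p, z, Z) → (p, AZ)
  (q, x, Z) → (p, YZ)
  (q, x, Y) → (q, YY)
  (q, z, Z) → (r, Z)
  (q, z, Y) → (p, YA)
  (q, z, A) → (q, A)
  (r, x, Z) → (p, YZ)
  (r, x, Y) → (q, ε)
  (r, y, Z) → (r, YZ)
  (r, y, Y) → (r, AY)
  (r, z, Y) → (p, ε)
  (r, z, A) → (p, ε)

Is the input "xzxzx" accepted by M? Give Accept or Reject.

Accept

(p, xzxzx, Z)
  read x, top Z: go to r, push YZ → (r, zxzx, YZ)
  read z, top Y: go to p, push ε → (p, xzx, Z)
  read x, top Z: go to r, push YZ → (r, zx, YZ)
  read z, top Y: go to p, push ε → (p, x, Z)
  read x, top Z: go to r, push YZ → (r, ε, YZ)
All input consumed; state r ∈ F.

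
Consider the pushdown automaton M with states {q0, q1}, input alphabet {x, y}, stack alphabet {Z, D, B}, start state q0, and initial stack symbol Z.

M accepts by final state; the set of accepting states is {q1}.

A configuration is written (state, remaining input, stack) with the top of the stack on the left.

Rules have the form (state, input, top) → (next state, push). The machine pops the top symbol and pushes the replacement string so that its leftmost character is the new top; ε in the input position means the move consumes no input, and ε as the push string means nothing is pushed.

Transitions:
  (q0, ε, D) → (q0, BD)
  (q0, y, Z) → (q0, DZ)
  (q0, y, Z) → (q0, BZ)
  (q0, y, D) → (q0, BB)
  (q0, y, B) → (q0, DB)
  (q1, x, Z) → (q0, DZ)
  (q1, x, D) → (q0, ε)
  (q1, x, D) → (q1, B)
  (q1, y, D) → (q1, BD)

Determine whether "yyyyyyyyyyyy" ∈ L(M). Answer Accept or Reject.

Reject

No computation consumes all input and reaches a final state.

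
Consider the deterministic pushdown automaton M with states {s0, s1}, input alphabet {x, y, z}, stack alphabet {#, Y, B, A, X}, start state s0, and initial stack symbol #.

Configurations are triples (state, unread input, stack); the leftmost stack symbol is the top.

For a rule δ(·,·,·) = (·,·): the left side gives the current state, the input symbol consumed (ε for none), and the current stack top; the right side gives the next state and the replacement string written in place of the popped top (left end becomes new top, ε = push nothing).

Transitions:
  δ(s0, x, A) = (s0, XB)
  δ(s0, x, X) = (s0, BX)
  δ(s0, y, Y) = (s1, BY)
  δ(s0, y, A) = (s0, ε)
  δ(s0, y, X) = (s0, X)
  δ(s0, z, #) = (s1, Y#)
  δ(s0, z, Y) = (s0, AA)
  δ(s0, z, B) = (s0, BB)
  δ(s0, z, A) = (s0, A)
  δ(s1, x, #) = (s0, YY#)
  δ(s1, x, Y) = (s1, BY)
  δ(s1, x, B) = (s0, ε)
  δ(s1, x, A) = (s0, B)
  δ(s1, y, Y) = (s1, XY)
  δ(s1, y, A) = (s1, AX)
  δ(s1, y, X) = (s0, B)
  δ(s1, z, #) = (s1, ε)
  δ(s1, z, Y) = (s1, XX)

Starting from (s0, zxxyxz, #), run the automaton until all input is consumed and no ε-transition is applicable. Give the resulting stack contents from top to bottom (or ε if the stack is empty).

(s0, zxxyxz, #)
  read z, top #: go to s1, push Y# → (s1, xxyxz, Y#)
  read x, top Y: go to s1, push BY → (s1, xyxz, BY#)
  read x, top B: go to s0, push ε → (s0, yxz, Y#)
  read y, top Y: go to s1, push BY → (s1, xz, BY#)
  read x, top B: go to s0, push ε → (s0, z, Y#)
  read z, top Y: go to s0, push AA → (s0, ε, AA#)
All input consumed in state s0 with stack AA#.

AA#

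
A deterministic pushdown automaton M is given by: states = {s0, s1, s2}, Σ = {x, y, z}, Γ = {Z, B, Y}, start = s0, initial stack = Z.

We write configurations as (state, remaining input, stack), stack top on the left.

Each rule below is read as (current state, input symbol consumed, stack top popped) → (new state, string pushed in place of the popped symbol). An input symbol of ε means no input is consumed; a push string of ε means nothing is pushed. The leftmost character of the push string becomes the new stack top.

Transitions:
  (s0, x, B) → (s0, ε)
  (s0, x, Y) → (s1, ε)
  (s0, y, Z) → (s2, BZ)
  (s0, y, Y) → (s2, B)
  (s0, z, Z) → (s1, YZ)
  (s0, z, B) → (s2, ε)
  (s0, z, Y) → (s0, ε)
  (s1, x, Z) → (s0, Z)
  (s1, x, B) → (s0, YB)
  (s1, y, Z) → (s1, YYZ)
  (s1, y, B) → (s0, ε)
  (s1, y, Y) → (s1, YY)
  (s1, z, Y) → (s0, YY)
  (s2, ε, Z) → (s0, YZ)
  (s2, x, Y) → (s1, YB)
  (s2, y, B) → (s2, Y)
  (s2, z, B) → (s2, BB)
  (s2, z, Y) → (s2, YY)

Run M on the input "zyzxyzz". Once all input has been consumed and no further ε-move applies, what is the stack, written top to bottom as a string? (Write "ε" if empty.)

YYYZ

(s0, zyzxyzz, Z)
  read z, top Z: go to s1, push YZ → (s1, yzxyzz, YZ)
  read y, top Y: go to s1, push YY → (s1, zxyzz, YYZ)
  read z, top Y: go to s0, push YY → (s0, xyzz, YYYZ)
  read x, top Y: go to s1, push ε → (s1, yzz, YYZ)
  read y, top Y: go to s1, push YY → (s1, zz, YYYZ)
  read z, top Y: go to s0, push YY → (s0, z, YYYYZ)
  read z, top Y: go to s0, push ε → (s0, ε, YYYZ)
All input consumed in state s0 with stack YYYZ.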